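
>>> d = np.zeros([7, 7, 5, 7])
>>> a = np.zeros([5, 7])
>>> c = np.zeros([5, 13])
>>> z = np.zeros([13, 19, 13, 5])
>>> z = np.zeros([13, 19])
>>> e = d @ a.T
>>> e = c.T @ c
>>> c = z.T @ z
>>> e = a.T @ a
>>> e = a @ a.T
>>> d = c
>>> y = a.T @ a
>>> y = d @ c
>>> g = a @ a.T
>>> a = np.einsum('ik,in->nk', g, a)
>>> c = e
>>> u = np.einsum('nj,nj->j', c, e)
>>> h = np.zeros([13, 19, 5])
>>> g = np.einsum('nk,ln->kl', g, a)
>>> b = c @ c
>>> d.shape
(19, 19)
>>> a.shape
(7, 5)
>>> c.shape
(5, 5)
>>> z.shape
(13, 19)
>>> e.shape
(5, 5)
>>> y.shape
(19, 19)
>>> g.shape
(5, 7)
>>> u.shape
(5,)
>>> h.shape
(13, 19, 5)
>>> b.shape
(5, 5)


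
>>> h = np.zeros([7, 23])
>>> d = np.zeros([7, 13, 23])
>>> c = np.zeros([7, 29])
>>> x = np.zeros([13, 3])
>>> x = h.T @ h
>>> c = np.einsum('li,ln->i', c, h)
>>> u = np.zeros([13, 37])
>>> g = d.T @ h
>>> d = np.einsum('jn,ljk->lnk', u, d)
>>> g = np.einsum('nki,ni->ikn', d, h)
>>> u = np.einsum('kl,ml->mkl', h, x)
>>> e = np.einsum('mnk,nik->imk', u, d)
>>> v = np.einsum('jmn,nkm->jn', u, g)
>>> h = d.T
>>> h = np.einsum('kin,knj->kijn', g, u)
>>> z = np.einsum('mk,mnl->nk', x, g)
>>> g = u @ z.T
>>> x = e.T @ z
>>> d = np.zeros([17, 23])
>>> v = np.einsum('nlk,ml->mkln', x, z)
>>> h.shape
(23, 37, 23, 7)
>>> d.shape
(17, 23)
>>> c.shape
(29,)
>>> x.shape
(23, 23, 23)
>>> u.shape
(23, 7, 23)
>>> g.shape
(23, 7, 37)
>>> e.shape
(37, 23, 23)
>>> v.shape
(37, 23, 23, 23)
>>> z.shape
(37, 23)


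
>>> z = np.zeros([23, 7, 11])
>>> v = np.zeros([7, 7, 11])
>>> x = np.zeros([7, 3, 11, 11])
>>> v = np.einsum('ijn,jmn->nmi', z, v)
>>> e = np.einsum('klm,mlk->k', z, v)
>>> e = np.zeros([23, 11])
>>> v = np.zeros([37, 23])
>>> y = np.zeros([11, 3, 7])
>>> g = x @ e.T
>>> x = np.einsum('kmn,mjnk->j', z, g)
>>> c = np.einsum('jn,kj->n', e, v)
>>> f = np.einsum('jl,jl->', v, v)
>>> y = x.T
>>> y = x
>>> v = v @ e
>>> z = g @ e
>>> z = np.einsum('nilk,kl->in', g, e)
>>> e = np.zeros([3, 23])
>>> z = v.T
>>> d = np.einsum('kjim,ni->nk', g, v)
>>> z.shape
(11, 37)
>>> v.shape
(37, 11)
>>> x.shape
(3,)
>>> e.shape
(3, 23)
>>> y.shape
(3,)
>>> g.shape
(7, 3, 11, 23)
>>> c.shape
(11,)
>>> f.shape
()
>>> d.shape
(37, 7)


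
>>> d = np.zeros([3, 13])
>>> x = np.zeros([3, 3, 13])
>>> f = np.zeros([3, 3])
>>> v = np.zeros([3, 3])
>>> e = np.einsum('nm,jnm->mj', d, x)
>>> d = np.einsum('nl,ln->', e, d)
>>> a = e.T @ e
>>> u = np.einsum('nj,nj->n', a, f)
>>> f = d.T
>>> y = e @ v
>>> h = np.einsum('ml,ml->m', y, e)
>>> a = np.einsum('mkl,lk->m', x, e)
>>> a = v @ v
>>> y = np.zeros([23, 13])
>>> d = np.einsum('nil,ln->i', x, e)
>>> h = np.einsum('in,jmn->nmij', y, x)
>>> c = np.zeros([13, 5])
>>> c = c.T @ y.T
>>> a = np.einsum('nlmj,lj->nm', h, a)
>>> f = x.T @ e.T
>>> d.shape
(3,)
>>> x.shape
(3, 3, 13)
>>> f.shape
(13, 3, 13)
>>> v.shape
(3, 3)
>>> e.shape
(13, 3)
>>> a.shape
(13, 23)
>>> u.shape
(3,)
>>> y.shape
(23, 13)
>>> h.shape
(13, 3, 23, 3)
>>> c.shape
(5, 23)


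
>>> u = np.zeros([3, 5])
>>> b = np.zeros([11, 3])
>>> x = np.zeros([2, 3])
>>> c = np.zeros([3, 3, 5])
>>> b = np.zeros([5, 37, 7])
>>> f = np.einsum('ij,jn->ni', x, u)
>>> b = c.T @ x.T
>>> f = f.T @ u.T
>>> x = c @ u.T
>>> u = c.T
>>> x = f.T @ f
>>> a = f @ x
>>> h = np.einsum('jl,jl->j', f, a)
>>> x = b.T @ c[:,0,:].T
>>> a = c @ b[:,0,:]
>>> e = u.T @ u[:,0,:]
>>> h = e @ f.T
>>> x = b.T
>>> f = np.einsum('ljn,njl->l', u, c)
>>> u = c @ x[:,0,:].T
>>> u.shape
(3, 3, 2)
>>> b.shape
(5, 3, 2)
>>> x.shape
(2, 3, 5)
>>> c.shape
(3, 3, 5)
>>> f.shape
(5,)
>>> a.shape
(3, 3, 2)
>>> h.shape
(3, 3, 2)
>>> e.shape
(3, 3, 3)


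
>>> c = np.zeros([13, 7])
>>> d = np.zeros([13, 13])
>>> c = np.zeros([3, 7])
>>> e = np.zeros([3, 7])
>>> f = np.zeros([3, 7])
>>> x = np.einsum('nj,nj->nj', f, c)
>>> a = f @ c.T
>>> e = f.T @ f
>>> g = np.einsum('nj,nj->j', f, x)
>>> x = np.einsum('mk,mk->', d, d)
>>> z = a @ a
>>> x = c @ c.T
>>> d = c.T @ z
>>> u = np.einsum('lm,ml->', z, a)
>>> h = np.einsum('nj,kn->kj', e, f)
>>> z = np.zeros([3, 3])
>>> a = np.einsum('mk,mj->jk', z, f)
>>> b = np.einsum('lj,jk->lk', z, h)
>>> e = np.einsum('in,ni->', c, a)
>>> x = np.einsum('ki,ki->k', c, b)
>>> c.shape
(3, 7)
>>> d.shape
(7, 3)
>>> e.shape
()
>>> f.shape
(3, 7)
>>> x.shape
(3,)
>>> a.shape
(7, 3)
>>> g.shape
(7,)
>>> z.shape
(3, 3)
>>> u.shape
()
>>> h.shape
(3, 7)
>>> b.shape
(3, 7)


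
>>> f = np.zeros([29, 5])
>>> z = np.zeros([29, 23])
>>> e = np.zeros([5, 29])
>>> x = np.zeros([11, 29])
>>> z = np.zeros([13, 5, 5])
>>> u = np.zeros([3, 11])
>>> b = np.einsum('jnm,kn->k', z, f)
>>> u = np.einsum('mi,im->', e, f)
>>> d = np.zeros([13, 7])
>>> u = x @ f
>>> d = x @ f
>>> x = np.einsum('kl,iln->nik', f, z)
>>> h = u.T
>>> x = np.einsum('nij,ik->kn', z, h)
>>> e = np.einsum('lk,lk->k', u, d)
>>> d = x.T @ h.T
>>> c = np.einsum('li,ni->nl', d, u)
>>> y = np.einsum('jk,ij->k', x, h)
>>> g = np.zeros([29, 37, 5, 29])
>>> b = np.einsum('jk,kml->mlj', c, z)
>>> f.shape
(29, 5)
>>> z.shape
(13, 5, 5)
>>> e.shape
(5,)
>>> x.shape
(11, 13)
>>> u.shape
(11, 5)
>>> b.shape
(5, 5, 11)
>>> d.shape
(13, 5)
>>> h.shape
(5, 11)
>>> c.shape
(11, 13)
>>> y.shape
(13,)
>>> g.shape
(29, 37, 5, 29)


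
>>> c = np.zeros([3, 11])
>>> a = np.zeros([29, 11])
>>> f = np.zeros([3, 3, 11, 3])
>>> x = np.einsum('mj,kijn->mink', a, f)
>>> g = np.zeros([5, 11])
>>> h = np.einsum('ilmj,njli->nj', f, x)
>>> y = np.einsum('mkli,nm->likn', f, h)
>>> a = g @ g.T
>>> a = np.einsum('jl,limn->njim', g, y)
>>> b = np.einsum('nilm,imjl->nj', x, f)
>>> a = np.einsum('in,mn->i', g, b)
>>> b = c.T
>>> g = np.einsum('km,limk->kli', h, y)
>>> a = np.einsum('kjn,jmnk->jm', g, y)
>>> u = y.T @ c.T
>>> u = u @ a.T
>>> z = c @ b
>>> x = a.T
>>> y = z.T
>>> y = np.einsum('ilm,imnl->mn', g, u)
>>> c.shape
(3, 11)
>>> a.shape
(11, 3)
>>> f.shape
(3, 3, 11, 3)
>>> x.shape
(3, 11)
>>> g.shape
(29, 11, 3)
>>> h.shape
(29, 3)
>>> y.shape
(3, 3)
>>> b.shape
(11, 3)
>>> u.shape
(29, 3, 3, 11)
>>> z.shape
(3, 3)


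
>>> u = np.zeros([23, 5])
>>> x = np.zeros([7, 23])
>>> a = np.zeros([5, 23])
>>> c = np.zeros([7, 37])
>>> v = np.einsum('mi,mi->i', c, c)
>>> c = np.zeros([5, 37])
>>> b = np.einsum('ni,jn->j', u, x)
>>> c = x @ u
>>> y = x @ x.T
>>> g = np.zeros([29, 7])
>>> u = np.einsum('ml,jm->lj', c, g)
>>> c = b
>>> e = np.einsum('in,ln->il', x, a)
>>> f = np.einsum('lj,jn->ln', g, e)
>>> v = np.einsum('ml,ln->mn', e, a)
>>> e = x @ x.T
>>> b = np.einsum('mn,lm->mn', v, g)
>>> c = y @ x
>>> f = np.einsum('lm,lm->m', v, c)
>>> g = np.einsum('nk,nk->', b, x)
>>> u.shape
(5, 29)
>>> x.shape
(7, 23)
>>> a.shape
(5, 23)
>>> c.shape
(7, 23)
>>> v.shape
(7, 23)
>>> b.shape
(7, 23)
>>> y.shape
(7, 7)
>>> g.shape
()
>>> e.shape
(7, 7)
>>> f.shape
(23,)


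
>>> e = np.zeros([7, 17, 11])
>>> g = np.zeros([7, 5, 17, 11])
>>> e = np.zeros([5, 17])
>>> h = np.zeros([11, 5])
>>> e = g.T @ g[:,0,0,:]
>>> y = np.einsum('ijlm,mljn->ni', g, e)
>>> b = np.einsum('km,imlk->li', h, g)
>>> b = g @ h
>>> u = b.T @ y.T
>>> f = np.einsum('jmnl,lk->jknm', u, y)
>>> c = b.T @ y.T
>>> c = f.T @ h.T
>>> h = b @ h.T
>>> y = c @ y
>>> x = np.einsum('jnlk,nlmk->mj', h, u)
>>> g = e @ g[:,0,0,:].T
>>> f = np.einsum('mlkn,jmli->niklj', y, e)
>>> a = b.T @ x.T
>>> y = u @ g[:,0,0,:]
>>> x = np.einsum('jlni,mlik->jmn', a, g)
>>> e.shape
(11, 17, 5, 11)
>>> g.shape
(11, 17, 5, 7)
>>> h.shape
(7, 5, 17, 11)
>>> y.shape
(5, 17, 5, 7)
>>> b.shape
(7, 5, 17, 5)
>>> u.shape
(5, 17, 5, 11)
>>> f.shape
(7, 11, 7, 5, 11)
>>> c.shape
(17, 5, 7, 11)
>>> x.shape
(5, 11, 5)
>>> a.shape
(5, 17, 5, 5)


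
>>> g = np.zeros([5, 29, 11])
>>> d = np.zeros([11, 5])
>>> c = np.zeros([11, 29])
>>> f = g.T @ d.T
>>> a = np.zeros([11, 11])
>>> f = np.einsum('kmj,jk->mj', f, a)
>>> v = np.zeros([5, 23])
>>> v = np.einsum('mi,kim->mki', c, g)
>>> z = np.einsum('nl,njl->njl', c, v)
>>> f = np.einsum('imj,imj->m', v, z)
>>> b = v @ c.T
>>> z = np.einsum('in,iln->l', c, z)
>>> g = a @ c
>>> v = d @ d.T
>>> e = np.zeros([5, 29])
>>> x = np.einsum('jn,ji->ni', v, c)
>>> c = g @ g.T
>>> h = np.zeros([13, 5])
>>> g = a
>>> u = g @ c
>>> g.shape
(11, 11)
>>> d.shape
(11, 5)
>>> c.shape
(11, 11)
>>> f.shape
(5,)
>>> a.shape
(11, 11)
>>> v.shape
(11, 11)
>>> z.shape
(5,)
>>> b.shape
(11, 5, 11)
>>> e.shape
(5, 29)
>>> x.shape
(11, 29)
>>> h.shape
(13, 5)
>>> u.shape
(11, 11)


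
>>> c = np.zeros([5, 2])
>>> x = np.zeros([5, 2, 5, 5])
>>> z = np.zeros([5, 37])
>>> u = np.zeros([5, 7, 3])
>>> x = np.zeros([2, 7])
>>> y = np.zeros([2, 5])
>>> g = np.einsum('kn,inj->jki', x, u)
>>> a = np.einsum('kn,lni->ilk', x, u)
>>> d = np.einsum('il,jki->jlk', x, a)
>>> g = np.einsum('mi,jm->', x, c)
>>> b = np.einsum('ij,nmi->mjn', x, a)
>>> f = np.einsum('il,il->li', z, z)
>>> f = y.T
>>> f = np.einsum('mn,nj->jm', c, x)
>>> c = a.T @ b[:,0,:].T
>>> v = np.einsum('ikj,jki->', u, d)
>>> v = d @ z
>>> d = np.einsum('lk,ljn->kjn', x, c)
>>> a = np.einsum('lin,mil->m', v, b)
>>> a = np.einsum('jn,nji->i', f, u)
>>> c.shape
(2, 5, 5)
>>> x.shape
(2, 7)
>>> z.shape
(5, 37)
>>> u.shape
(5, 7, 3)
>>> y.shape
(2, 5)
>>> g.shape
()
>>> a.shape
(3,)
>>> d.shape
(7, 5, 5)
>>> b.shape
(5, 7, 3)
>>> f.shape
(7, 5)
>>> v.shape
(3, 7, 37)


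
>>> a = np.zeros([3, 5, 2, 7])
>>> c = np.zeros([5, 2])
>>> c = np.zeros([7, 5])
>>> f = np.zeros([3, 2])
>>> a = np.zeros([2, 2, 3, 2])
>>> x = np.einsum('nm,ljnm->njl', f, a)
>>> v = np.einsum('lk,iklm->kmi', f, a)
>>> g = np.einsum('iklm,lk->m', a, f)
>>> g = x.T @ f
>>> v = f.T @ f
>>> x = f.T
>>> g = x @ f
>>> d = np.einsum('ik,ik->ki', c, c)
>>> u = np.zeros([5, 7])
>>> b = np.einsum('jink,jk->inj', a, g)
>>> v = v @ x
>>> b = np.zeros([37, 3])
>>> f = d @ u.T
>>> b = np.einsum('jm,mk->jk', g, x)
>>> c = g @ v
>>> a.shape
(2, 2, 3, 2)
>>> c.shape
(2, 3)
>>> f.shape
(5, 5)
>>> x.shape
(2, 3)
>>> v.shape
(2, 3)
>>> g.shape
(2, 2)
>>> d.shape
(5, 7)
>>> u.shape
(5, 7)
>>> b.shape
(2, 3)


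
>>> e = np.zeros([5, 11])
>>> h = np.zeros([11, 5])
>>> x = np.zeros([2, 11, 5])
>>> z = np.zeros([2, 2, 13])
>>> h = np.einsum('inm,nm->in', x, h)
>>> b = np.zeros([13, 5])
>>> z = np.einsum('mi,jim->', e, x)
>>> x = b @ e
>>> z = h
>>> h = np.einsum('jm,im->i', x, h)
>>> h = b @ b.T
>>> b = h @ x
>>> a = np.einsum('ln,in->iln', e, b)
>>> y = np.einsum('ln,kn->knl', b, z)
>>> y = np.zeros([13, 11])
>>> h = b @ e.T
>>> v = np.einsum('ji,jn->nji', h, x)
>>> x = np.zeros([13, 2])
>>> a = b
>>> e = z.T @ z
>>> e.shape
(11, 11)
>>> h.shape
(13, 5)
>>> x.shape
(13, 2)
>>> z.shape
(2, 11)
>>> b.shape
(13, 11)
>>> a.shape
(13, 11)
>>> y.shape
(13, 11)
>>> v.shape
(11, 13, 5)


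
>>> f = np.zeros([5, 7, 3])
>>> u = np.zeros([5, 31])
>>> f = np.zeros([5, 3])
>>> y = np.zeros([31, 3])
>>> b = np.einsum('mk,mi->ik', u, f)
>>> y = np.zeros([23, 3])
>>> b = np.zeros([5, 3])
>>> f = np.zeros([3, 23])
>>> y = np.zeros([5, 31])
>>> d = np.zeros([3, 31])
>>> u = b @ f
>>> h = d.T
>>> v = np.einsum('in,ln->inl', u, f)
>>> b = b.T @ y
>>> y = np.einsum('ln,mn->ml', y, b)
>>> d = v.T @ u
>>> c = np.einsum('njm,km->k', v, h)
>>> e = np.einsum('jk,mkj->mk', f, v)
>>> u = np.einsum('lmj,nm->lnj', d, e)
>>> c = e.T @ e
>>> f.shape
(3, 23)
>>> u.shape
(3, 5, 23)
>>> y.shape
(3, 5)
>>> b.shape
(3, 31)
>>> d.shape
(3, 23, 23)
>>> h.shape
(31, 3)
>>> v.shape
(5, 23, 3)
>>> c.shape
(23, 23)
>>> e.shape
(5, 23)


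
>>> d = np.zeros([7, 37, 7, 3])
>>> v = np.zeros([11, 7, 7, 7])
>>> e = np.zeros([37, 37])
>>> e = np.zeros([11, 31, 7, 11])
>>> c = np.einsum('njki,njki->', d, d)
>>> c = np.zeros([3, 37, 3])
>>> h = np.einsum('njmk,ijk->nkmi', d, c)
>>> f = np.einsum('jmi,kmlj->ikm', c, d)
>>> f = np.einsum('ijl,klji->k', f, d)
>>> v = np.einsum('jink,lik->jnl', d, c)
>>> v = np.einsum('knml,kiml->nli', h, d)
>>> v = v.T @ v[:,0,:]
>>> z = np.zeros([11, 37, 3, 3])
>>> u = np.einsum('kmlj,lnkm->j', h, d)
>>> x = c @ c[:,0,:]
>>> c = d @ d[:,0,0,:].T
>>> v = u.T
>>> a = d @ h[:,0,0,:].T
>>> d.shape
(7, 37, 7, 3)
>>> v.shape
(3,)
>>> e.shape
(11, 31, 7, 11)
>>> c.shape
(7, 37, 7, 7)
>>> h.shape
(7, 3, 7, 3)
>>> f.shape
(7,)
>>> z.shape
(11, 37, 3, 3)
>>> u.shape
(3,)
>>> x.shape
(3, 37, 3)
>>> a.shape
(7, 37, 7, 7)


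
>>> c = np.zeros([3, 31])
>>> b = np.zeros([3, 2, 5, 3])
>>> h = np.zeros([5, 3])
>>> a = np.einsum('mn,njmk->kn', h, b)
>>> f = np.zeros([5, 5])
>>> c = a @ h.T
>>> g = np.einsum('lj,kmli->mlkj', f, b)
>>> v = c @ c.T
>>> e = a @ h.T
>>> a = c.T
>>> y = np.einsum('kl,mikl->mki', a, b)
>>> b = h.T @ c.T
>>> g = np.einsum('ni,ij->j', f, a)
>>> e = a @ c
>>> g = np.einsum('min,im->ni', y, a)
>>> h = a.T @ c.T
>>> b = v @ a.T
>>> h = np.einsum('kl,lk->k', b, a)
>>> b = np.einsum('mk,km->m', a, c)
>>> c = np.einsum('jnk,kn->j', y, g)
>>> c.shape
(3,)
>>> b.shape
(5,)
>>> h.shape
(3,)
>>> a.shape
(5, 3)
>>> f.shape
(5, 5)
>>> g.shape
(2, 5)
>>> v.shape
(3, 3)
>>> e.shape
(5, 5)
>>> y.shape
(3, 5, 2)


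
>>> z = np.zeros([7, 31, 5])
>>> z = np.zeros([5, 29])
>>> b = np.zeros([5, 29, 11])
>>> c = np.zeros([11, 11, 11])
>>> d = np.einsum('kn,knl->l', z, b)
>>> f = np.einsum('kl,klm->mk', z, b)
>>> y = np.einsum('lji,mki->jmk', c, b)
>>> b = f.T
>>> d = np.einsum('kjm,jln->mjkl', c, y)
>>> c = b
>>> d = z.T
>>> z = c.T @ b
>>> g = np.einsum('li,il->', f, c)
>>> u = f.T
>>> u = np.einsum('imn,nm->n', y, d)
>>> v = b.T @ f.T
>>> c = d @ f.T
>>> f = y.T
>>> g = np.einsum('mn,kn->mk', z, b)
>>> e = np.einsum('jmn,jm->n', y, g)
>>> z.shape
(11, 11)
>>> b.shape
(5, 11)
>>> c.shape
(29, 11)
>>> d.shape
(29, 5)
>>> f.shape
(29, 5, 11)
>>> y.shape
(11, 5, 29)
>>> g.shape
(11, 5)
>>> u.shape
(29,)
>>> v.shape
(11, 11)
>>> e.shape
(29,)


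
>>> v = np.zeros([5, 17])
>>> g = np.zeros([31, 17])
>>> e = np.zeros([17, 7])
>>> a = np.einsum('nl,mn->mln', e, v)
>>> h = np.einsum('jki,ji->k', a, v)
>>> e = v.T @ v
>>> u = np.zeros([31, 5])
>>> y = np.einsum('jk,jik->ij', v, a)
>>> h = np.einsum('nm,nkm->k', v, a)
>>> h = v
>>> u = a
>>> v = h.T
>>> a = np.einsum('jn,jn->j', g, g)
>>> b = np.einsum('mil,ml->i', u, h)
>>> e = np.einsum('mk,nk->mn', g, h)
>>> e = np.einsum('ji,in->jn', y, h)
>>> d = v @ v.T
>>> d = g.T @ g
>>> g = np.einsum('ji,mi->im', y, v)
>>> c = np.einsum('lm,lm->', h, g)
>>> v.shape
(17, 5)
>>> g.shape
(5, 17)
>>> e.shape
(7, 17)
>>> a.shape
(31,)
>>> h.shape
(5, 17)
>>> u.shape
(5, 7, 17)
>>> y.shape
(7, 5)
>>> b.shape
(7,)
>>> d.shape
(17, 17)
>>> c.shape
()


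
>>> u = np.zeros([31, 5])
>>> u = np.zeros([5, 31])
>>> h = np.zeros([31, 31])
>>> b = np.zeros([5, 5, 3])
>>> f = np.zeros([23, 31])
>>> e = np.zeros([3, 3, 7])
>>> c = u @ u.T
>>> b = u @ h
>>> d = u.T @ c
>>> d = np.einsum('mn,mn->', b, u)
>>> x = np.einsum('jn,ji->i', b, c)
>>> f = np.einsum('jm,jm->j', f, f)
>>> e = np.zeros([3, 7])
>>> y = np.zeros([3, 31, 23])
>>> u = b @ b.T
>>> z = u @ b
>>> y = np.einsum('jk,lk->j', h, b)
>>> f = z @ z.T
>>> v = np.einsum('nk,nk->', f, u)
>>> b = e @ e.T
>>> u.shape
(5, 5)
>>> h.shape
(31, 31)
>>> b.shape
(3, 3)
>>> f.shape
(5, 5)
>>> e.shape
(3, 7)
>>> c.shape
(5, 5)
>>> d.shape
()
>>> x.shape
(5,)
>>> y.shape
(31,)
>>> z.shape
(5, 31)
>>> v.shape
()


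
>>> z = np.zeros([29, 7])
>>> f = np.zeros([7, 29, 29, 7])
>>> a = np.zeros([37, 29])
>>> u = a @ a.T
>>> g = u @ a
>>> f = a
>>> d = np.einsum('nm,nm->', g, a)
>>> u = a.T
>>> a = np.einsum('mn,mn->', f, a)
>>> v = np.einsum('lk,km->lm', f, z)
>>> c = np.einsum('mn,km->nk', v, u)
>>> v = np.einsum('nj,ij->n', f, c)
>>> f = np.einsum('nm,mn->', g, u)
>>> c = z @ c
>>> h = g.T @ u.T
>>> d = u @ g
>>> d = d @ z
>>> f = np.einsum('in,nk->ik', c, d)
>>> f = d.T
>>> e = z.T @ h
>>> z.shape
(29, 7)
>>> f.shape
(7, 29)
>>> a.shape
()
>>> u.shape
(29, 37)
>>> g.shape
(37, 29)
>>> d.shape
(29, 7)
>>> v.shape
(37,)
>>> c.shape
(29, 29)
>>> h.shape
(29, 29)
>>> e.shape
(7, 29)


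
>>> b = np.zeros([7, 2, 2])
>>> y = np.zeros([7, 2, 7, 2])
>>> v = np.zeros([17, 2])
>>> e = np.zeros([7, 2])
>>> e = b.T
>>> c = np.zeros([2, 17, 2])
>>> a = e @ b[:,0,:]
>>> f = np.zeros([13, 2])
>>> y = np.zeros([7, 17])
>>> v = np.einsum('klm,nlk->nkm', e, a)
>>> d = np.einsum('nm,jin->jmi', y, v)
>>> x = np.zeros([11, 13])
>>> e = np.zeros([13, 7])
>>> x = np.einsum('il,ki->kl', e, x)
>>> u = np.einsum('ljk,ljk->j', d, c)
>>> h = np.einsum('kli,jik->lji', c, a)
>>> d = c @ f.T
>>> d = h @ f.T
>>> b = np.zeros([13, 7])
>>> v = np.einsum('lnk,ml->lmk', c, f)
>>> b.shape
(13, 7)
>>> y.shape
(7, 17)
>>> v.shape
(2, 13, 2)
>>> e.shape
(13, 7)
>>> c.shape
(2, 17, 2)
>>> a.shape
(2, 2, 2)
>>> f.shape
(13, 2)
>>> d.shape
(17, 2, 13)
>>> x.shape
(11, 7)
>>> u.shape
(17,)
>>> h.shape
(17, 2, 2)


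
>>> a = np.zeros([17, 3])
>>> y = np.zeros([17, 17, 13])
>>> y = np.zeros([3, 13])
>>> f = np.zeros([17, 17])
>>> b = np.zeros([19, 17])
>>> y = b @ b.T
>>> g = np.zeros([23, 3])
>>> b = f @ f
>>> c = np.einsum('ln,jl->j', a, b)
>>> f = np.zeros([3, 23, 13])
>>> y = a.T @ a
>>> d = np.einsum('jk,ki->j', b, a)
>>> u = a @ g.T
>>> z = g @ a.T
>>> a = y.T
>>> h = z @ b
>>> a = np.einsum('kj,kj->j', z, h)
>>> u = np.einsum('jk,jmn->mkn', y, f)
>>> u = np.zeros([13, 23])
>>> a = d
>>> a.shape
(17,)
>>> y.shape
(3, 3)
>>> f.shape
(3, 23, 13)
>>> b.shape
(17, 17)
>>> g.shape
(23, 3)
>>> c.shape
(17,)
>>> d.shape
(17,)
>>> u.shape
(13, 23)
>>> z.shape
(23, 17)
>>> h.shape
(23, 17)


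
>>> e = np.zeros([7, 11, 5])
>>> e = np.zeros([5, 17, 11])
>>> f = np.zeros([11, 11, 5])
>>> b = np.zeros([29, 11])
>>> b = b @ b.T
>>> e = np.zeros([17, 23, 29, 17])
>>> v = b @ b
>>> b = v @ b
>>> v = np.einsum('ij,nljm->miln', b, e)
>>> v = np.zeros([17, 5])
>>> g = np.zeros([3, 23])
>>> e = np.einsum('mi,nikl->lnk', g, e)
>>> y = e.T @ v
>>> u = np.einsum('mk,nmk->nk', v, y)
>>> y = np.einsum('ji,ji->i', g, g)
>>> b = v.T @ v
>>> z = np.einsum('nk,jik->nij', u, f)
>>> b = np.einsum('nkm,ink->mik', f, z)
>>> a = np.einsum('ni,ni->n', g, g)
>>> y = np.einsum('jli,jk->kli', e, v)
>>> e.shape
(17, 17, 29)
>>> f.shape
(11, 11, 5)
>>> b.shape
(5, 29, 11)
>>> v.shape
(17, 5)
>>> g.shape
(3, 23)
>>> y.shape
(5, 17, 29)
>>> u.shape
(29, 5)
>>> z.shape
(29, 11, 11)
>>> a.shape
(3,)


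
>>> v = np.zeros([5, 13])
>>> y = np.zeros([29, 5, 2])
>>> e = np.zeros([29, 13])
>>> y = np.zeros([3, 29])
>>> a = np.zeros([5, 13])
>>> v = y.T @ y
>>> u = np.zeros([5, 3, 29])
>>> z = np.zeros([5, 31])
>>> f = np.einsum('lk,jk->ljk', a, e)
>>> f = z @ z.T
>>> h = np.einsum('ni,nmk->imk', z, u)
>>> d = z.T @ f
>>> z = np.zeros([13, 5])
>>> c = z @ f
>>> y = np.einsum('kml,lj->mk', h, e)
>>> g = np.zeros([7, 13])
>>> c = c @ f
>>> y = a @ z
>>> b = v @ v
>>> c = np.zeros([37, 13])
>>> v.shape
(29, 29)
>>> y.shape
(5, 5)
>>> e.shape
(29, 13)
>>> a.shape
(5, 13)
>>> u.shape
(5, 3, 29)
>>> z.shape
(13, 5)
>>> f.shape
(5, 5)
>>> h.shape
(31, 3, 29)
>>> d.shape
(31, 5)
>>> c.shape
(37, 13)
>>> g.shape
(7, 13)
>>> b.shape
(29, 29)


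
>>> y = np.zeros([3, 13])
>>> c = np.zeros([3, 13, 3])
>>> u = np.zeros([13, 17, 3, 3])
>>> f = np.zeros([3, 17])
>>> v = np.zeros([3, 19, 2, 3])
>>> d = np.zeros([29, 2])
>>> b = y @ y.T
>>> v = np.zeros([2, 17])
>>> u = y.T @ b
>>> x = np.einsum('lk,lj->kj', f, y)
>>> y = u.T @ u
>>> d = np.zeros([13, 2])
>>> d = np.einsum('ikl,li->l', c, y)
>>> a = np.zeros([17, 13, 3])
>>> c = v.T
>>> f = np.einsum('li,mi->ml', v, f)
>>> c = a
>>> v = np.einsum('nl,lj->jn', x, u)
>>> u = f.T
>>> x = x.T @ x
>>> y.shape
(3, 3)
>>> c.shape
(17, 13, 3)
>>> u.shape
(2, 3)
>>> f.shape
(3, 2)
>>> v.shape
(3, 17)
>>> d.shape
(3,)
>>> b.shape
(3, 3)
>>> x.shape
(13, 13)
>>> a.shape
(17, 13, 3)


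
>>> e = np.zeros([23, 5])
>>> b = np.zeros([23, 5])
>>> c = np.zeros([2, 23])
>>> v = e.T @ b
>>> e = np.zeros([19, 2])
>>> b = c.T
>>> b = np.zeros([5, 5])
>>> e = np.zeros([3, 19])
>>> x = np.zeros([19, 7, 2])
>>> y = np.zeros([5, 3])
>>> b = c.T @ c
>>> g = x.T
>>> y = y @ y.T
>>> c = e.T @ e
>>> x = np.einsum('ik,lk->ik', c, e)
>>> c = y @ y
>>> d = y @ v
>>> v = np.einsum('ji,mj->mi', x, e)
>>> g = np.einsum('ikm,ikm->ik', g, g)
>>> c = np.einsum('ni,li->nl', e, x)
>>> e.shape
(3, 19)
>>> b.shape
(23, 23)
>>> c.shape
(3, 19)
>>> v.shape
(3, 19)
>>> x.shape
(19, 19)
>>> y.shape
(5, 5)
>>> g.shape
(2, 7)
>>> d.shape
(5, 5)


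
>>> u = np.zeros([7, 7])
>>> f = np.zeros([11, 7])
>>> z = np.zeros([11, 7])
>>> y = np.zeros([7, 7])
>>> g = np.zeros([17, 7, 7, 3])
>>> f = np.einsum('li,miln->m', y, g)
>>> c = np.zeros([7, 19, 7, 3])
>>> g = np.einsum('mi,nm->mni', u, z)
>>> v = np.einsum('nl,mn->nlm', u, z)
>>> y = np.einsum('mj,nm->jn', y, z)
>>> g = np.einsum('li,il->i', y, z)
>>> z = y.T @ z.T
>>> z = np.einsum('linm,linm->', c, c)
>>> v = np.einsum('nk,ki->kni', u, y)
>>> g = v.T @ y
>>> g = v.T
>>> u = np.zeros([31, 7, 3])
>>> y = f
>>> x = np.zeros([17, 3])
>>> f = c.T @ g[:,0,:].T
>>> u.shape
(31, 7, 3)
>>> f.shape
(3, 7, 19, 11)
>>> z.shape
()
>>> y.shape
(17,)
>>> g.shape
(11, 7, 7)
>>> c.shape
(7, 19, 7, 3)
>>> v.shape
(7, 7, 11)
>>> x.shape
(17, 3)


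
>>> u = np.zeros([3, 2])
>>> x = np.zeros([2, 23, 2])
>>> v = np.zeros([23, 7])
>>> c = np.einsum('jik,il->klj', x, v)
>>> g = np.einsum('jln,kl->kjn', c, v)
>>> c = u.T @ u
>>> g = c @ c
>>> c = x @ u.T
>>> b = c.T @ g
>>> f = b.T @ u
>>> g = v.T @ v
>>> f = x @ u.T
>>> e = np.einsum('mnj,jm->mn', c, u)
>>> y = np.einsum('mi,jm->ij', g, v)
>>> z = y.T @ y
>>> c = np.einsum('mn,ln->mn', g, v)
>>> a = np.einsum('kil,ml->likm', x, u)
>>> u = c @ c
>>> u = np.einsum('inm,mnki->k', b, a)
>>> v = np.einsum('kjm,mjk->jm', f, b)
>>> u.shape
(2,)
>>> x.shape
(2, 23, 2)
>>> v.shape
(23, 3)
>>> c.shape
(7, 7)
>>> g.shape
(7, 7)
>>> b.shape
(3, 23, 2)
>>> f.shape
(2, 23, 3)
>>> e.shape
(2, 23)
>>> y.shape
(7, 23)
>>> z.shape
(23, 23)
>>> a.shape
(2, 23, 2, 3)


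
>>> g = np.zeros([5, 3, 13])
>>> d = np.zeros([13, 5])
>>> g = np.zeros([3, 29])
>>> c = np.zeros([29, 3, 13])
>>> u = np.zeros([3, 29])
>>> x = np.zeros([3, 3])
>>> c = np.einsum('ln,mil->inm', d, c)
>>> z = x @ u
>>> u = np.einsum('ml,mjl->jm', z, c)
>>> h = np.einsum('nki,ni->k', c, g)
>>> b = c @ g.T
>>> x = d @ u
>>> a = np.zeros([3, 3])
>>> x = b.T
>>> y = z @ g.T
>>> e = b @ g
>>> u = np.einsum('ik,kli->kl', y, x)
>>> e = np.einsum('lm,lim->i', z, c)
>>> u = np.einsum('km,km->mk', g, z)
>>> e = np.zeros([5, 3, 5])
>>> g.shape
(3, 29)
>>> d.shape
(13, 5)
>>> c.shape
(3, 5, 29)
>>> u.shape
(29, 3)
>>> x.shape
(3, 5, 3)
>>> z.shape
(3, 29)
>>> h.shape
(5,)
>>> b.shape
(3, 5, 3)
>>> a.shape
(3, 3)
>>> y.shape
(3, 3)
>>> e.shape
(5, 3, 5)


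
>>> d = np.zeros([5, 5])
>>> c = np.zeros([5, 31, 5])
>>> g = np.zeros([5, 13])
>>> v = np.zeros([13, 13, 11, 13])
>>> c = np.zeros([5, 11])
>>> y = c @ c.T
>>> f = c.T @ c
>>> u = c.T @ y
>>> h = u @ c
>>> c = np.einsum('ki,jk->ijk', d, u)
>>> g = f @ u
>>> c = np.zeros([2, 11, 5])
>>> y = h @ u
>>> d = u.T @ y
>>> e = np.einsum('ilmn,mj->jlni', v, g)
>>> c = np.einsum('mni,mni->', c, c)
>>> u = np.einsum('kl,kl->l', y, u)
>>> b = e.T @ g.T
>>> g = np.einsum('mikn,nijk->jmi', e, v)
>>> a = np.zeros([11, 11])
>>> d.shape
(5, 5)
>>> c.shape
()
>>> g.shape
(11, 5, 13)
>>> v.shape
(13, 13, 11, 13)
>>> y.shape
(11, 5)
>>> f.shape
(11, 11)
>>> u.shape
(5,)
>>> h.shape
(11, 11)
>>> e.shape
(5, 13, 13, 13)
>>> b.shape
(13, 13, 13, 11)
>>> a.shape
(11, 11)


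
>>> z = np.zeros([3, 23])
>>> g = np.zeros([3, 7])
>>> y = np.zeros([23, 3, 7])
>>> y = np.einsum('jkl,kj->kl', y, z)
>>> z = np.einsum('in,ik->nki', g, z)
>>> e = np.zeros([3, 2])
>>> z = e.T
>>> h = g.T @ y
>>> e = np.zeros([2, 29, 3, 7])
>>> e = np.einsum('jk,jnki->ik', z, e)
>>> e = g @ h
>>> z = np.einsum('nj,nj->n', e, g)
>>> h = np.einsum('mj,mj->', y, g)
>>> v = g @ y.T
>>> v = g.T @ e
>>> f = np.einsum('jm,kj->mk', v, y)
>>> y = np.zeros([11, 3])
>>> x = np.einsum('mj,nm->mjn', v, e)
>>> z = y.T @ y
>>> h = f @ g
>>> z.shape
(3, 3)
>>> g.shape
(3, 7)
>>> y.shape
(11, 3)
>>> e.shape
(3, 7)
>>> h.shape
(7, 7)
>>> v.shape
(7, 7)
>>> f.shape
(7, 3)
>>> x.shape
(7, 7, 3)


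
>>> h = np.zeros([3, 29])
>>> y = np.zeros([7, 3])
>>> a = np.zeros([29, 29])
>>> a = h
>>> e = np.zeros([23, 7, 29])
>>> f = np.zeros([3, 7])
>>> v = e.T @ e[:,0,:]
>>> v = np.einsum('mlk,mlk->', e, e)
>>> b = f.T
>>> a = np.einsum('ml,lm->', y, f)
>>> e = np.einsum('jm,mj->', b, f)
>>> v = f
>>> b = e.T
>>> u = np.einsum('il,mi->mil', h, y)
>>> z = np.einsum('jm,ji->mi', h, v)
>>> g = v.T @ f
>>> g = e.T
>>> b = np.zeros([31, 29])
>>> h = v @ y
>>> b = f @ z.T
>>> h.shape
(3, 3)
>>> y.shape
(7, 3)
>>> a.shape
()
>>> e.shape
()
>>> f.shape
(3, 7)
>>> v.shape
(3, 7)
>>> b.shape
(3, 29)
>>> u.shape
(7, 3, 29)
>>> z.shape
(29, 7)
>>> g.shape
()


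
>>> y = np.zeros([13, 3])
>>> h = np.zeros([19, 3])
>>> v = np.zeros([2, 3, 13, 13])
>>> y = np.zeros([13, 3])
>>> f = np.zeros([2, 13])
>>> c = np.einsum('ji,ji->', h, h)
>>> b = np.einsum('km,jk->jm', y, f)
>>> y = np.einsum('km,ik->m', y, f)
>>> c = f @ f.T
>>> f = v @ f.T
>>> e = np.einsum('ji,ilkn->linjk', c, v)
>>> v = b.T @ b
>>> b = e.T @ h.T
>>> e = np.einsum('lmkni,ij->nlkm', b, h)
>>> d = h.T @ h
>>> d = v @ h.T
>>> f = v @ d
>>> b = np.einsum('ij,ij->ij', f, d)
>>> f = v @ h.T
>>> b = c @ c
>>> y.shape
(3,)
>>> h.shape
(19, 3)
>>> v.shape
(3, 3)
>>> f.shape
(3, 19)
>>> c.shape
(2, 2)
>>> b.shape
(2, 2)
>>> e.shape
(2, 13, 13, 2)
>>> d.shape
(3, 19)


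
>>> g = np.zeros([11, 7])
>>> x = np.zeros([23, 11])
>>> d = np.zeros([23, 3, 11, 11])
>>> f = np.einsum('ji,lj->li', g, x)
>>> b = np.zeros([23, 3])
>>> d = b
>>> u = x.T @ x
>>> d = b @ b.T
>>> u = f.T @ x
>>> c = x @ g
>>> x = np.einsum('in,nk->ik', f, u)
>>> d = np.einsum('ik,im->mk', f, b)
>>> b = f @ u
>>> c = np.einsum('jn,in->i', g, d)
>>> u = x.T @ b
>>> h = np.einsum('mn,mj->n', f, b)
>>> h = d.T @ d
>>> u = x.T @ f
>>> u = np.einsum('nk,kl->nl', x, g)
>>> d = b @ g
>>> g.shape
(11, 7)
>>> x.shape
(23, 11)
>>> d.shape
(23, 7)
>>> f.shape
(23, 7)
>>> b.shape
(23, 11)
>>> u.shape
(23, 7)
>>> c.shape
(3,)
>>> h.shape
(7, 7)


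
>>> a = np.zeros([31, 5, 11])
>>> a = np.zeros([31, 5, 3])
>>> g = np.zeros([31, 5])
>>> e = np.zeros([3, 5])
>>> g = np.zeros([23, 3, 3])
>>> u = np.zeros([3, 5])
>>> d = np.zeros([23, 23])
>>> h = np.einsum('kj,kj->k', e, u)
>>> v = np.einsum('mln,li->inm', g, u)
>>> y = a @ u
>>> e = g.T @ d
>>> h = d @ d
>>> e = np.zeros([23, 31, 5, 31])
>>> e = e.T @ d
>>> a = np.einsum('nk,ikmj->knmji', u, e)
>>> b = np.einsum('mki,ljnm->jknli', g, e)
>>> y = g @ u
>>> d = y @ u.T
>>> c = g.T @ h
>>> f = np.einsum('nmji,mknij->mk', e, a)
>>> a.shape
(5, 3, 31, 23, 31)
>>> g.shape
(23, 3, 3)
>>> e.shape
(31, 5, 31, 23)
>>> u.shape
(3, 5)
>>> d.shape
(23, 3, 3)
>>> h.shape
(23, 23)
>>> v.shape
(5, 3, 23)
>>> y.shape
(23, 3, 5)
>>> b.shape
(5, 3, 31, 31, 3)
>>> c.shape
(3, 3, 23)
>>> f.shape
(5, 3)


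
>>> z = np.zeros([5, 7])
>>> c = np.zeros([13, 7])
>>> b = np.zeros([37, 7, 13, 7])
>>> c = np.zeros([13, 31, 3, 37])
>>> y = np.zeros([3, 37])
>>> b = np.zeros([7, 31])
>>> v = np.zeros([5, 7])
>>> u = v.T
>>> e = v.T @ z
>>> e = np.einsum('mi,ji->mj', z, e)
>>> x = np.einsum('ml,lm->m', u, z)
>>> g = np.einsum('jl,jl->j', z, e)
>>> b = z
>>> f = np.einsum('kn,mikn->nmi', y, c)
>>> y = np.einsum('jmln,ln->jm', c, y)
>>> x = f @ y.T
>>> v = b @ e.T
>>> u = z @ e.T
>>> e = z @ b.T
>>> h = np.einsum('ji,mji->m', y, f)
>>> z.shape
(5, 7)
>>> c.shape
(13, 31, 3, 37)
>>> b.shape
(5, 7)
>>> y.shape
(13, 31)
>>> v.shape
(5, 5)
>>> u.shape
(5, 5)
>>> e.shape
(5, 5)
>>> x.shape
(37, 13, 13)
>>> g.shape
(5,)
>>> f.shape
(37, 13, 31)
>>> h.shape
(37,)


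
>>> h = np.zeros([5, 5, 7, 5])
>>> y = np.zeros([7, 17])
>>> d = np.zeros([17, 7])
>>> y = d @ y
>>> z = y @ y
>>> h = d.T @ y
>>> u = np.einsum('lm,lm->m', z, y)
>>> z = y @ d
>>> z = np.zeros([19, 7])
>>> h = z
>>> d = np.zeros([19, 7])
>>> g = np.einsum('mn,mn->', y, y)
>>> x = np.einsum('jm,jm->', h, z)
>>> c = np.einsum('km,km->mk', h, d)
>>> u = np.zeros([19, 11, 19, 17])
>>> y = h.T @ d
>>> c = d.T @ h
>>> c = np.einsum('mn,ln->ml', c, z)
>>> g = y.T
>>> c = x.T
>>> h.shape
(19, 7)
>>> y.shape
(7, 7)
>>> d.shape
(19, 7)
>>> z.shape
(19, 7)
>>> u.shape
(19, 11, 19, 17)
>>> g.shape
(7, 7)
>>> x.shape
()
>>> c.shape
()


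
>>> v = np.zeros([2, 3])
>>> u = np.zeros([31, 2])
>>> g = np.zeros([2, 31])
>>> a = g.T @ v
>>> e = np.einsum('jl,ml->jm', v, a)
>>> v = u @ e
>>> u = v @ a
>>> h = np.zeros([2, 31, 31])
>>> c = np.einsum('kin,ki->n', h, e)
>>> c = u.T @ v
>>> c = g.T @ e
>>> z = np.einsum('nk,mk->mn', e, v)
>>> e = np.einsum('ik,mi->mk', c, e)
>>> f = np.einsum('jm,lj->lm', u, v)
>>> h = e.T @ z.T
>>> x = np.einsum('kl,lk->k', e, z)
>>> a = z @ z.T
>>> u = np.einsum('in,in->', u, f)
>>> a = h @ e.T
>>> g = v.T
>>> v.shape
(31, 31)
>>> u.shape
()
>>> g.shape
(31, 31)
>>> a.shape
(31, 2)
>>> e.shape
(2, 31)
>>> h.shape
(31, 31)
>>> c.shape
(31, 31)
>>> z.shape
(31, 2)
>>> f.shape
(31, 3)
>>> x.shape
(2,)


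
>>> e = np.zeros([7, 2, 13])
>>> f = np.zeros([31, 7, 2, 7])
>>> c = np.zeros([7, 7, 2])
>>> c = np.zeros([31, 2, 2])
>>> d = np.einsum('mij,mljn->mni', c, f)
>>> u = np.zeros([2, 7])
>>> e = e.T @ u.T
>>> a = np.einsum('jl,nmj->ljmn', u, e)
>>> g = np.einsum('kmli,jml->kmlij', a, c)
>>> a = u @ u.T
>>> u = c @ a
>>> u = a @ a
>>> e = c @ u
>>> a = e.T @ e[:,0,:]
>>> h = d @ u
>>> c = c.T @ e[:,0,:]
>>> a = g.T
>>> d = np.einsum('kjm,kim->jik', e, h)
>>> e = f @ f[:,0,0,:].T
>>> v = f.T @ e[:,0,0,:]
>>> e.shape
(31, 7, 2, 31)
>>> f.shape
(31, 7, 2, 7)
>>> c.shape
(2, 2, 2)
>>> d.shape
(2, 7, 31)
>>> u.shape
(2, 2)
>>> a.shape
(31, 13, 2, 2, 7)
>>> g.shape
(7, 2, 2, 13, 31)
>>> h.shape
(31, 7, 2)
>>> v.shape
(7, 2, 7, 31)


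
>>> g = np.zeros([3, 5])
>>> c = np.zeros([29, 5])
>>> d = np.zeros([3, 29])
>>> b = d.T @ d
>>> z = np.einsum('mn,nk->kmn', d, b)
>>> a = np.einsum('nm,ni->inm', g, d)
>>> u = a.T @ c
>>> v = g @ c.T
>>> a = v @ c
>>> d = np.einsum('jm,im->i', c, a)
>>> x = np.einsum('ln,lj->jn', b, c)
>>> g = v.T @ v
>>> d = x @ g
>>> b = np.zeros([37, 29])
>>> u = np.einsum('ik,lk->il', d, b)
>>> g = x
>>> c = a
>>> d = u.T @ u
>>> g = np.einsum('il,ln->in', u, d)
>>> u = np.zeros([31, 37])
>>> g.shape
(5, 37)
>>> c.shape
(3, 5)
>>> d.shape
(37, 37)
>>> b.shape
(37, 29)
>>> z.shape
(29, 3, 29)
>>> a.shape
(3, 5)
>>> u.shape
(31, 37)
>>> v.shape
(3, 29)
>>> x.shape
(5, 29)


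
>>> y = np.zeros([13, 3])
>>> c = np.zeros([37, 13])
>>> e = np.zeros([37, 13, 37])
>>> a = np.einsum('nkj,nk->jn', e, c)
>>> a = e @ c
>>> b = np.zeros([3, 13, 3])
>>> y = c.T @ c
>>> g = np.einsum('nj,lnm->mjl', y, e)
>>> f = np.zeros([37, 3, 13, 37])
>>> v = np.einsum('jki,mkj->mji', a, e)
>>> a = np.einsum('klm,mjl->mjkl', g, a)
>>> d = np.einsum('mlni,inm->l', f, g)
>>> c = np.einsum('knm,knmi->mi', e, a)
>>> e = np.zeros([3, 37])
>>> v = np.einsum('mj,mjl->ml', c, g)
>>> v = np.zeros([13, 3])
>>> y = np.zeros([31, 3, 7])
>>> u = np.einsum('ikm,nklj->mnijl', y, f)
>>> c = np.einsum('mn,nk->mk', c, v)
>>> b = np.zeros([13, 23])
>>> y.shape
(31, 3, 7)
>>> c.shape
(37, 3)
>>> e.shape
(3, 37)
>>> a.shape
(37, 13, 37, 13)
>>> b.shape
(13, 23)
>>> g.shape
(37, 13, 37)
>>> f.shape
(37, 3, 13, 37)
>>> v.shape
(13, 3)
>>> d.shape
(3,)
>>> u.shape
(7, 37, 31, 37, 13)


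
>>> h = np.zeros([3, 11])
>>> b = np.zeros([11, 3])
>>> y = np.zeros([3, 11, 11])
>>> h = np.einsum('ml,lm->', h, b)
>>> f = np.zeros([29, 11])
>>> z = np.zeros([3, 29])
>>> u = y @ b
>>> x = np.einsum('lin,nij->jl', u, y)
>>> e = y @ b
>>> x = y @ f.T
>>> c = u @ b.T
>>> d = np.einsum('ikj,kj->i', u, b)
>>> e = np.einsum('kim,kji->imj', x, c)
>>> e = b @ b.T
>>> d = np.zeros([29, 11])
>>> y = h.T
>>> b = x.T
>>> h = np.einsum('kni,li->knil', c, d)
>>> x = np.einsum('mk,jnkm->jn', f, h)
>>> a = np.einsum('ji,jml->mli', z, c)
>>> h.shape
(3, 11, 11, 29)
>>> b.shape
(29, 11, 3)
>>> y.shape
()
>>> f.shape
(29, 11)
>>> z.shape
(3, 29)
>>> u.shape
(3, 11, 3)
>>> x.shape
(3, 11)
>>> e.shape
(11, 11)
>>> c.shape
(3, 11, 11)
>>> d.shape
(29, 11)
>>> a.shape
(11, 11, 29)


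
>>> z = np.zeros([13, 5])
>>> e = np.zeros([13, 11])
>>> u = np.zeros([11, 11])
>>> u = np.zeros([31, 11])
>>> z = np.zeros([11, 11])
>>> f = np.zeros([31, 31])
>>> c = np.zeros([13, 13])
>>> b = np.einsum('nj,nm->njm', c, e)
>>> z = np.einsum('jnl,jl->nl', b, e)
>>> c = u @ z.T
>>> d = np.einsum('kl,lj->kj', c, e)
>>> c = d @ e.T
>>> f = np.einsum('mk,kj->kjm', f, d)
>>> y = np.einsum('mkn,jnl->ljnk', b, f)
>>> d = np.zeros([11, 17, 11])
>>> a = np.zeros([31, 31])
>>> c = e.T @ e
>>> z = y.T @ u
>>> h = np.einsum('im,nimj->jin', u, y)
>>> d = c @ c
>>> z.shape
(13, 11, 31, 11)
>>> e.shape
(13, 11)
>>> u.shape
(31, 11)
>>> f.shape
(31, 11, 31)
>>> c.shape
(11, 11)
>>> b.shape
(13, 13, 11)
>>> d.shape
(11, 11)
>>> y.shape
(31, 31, 11, 13)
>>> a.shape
(31, 31)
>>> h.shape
(13, 31, 31)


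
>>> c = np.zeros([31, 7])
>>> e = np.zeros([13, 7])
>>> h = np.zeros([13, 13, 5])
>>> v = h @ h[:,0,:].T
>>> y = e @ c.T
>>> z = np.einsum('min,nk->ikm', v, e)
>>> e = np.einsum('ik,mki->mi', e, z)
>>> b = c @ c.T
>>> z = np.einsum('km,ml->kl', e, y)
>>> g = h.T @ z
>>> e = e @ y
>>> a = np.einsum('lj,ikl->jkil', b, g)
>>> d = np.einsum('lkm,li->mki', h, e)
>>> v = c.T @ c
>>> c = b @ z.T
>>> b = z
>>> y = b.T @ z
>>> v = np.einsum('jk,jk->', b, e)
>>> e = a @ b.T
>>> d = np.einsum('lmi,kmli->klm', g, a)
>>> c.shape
(31, 13)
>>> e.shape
(31, 13, 5, 13)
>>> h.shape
(13, 13, 5)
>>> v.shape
()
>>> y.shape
(31, 31)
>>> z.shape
(13, 31)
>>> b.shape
(13, 31)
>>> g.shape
(5, 13, 31)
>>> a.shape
(31, 13, 5, 31)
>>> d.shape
(31, 5, 13)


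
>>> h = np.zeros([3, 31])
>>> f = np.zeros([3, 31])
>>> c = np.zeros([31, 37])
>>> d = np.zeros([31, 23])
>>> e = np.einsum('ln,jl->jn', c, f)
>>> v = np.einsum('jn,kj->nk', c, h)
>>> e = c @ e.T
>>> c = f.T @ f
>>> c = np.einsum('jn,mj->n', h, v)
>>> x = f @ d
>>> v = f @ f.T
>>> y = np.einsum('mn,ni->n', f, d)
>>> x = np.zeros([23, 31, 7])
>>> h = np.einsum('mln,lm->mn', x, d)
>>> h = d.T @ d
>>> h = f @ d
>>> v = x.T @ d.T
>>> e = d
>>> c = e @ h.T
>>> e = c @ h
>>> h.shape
(3, 23)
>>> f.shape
(3, 31)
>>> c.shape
(31, 3)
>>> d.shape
(31, 23)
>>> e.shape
(31, 23)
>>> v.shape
(7, 31, 31)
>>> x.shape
(23, 31, 7)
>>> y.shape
(31,)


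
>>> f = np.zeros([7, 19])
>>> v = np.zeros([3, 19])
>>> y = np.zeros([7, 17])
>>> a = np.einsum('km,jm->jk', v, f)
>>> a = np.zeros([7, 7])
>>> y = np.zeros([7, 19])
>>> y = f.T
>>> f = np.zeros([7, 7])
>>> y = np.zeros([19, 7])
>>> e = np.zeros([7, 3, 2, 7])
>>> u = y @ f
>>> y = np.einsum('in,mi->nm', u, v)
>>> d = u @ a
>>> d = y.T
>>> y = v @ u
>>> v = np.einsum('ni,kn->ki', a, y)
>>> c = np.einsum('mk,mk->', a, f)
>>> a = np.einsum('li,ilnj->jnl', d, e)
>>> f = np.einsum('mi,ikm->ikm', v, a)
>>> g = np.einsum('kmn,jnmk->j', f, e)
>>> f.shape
(7, 2, 3)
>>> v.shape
(3, 7)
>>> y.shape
(3, 7)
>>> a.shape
(7, 2, 3)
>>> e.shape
(7, 3, 2, 7)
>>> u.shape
(19, 7)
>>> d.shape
(3, 7)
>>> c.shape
()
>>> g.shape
(7,)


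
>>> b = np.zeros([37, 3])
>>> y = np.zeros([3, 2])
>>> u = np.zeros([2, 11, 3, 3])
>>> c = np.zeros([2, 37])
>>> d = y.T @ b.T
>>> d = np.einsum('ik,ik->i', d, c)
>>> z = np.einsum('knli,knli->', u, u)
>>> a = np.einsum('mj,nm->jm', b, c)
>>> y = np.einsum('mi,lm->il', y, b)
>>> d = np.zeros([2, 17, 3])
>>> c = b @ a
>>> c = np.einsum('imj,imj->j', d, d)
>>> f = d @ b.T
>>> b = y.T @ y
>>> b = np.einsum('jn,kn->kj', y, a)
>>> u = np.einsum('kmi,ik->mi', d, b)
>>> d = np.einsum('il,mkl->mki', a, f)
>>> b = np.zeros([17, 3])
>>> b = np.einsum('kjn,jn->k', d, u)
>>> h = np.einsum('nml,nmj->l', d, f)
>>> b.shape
(2,)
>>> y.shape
(2, 37)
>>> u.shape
(17, 3)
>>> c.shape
(3,)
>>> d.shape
(2, 17, 3)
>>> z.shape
()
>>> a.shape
(3, 37)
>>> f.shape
(2, 17, 37)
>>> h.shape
(3,)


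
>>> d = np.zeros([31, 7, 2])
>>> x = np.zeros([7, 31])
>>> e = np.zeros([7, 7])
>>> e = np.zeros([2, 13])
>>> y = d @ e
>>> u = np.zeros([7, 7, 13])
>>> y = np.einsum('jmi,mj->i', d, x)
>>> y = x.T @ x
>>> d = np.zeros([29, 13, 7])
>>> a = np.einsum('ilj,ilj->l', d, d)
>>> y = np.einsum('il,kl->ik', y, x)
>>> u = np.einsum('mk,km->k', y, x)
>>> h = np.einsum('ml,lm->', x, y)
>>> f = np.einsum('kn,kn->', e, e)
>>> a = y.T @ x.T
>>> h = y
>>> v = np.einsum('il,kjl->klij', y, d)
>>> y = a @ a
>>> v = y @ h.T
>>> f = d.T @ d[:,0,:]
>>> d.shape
(29, 13, 7)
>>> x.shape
(7, 31)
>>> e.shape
(2, 13)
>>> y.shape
(7, 7)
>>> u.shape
(7,)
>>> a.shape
(7, 7)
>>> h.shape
(31, 7)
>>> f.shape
(7, 13, 7)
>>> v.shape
(7, 31)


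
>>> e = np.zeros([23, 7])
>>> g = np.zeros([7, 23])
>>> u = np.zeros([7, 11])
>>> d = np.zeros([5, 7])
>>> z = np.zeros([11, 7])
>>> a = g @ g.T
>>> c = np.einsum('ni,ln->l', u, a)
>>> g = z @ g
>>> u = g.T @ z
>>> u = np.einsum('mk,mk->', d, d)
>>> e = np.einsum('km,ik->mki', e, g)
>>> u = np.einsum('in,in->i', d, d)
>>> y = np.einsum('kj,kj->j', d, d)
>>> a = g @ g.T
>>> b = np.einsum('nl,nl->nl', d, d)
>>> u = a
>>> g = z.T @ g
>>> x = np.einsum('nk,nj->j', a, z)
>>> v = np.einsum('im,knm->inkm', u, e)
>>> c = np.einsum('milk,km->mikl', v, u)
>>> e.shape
(7, 23, 11)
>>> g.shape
(7, 23)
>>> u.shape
(11, 11)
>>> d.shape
(5, 7)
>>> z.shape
(11, 7)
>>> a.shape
(11, 11)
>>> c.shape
(11, 23, 11, 7)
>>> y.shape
(7,)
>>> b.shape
(5, 7)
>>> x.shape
(7,)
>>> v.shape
(11, 23, 7, 11)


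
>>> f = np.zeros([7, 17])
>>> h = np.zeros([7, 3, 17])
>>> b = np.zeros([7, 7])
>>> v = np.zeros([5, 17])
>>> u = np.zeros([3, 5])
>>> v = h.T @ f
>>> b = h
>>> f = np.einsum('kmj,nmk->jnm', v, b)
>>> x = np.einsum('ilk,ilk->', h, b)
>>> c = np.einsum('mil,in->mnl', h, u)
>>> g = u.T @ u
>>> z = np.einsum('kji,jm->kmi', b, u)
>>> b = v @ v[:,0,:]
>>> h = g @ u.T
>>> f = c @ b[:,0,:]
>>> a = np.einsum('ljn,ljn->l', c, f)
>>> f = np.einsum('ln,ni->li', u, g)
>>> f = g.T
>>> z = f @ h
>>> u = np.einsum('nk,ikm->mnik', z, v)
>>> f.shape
(5, 5)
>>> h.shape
(5, 3)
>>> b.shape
(17, 3, 17)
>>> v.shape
(17, 3, 17)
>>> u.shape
(17, 5, 17, 3)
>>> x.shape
()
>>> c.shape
(7, 5, 17)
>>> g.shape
(5, 5)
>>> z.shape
(5, 3)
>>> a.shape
(7,)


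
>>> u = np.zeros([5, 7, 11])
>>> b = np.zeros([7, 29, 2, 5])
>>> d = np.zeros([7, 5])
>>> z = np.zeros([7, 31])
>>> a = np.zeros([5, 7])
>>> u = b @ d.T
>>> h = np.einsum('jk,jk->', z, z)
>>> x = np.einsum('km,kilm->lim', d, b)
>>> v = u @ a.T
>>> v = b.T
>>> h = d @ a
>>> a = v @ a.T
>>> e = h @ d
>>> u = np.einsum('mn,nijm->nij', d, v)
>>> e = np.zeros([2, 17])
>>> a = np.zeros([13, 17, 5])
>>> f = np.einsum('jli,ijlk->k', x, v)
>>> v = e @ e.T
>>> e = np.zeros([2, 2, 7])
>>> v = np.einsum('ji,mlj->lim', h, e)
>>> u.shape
(5, 2, 29)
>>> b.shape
(7, 29, 2, 5)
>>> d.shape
(7, 5)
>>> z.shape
(7, 31)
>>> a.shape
(13, 17, 5)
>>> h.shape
(7, 7)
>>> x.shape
(2, 29, 5)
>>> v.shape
(2, 7, 2)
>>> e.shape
(2, 2, 7)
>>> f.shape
(7,)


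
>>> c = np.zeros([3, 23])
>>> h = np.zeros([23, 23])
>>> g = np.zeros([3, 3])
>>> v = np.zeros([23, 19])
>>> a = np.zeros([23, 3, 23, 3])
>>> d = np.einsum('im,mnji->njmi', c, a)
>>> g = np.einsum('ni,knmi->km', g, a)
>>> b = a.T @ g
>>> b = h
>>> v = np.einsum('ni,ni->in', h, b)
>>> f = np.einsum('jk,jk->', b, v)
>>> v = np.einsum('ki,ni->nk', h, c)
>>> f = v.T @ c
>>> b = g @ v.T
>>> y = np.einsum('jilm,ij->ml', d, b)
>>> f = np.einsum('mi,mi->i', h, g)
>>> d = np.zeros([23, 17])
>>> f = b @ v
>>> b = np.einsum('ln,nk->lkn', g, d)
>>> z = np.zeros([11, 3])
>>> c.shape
(3, 23)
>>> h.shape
(23, 23)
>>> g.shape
(23, 23)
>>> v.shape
(3, 23)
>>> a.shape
(23, 3, 23, 3)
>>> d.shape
(23, 17)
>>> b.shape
(23, 17, 23)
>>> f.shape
(23, 23)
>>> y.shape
(3, 23)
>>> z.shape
(11, 3)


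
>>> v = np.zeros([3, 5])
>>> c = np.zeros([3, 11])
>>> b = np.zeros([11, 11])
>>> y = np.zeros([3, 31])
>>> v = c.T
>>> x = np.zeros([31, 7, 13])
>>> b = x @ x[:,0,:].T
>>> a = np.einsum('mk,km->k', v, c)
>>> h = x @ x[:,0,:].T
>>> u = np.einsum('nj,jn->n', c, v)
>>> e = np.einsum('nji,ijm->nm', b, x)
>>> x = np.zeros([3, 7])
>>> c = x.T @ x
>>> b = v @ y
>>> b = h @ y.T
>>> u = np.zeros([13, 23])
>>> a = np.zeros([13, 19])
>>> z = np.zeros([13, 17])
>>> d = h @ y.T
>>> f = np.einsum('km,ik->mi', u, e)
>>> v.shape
(11, 3)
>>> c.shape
(7, 7)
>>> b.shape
(31, 7, 3)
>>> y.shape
(3, 31)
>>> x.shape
(3, 7)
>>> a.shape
(13, 19)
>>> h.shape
(31, 7, 31)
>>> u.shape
(13, 23)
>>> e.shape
(31, 13)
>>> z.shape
(13, 17)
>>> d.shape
(31, 7, 3)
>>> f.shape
(23, 31)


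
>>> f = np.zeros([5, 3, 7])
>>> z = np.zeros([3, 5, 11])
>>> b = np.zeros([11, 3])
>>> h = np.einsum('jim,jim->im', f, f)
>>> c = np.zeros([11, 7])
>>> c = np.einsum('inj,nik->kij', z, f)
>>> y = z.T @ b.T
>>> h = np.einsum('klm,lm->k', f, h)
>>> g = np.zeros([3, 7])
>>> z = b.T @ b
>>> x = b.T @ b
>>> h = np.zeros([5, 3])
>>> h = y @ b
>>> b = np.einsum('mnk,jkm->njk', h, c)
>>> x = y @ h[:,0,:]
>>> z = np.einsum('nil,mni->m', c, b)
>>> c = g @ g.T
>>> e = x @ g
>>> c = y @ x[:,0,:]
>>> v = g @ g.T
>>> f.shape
(5, 3, 7)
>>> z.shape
(5,)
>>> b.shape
(5, 7, 3)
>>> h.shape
(11, 5, 3)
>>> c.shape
(11, 5, 3)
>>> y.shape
(11, 5, 11)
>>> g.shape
(3, 7)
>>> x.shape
(11, 5, 3)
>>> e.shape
(11, 5, 7)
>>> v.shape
(3, 3)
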